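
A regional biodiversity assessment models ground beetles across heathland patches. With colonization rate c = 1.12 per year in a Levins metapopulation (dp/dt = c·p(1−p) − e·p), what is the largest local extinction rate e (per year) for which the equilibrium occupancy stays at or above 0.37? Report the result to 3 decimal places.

0.706

1 − e/c ≥ 0.37 ⇒ e ≤ c(1 − 0.37) = 1.12 × 0.6300.
e_max = 0.7056.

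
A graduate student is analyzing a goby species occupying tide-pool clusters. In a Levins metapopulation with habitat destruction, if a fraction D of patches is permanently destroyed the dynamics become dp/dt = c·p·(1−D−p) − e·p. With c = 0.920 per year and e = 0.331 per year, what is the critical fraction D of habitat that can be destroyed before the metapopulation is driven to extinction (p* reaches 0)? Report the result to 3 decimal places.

0.640

The nontrivial equilibrium is p* = (1−D) − e/c; extinction occurs when this hits zero.
So D_crit = 1 − e/c = 1 − 0.331/0.920 = 1 − 0.3598 = 0.6402.
This equals the undisturbed p*, a classic result of Lande's extension.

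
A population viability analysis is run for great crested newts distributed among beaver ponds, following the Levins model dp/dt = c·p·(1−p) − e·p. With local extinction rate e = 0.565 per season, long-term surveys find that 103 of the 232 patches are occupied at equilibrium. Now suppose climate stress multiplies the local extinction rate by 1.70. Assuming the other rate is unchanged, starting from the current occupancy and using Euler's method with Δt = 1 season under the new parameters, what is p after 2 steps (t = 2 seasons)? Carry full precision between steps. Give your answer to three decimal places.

Observed p* = 103/232 = 0.44397.
Balance c(1−p*) = e gives c = e/(1 − 0.44397) = 0.565/0.55603 = 1.01612.
Starting from p₀ = 0.44397; update p ← p + (dp/dt)·Δt with the new parameters.
p: 0.44397 → 0.26838  (Δp = -0.17559)
p: 0.26838 → 0.21012  (Δp = -0.05826)

0.210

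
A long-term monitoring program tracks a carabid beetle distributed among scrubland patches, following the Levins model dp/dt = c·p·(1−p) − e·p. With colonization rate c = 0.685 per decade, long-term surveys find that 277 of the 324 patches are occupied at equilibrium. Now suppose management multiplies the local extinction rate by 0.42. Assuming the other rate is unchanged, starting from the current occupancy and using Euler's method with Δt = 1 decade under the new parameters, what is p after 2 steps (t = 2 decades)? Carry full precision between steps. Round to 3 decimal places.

Observed p* = 277/324 = 0.85494.
Balance c(1−p*) = e gives e = 0.685×(1 − 0.85494) = 0.09937.
Starting from p₀ = 0.85494; update p ← p + (dp/dt)·Δt with the new parameters.
step 1: Δp = +0.04927, p = 0.90421
step 2: Δp = +0.02159, p = 0.92580

0.926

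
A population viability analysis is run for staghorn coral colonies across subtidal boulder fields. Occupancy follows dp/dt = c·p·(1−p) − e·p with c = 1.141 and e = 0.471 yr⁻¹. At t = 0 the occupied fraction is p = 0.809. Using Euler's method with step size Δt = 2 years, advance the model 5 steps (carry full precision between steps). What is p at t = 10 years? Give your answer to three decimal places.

0.588

Update rule: p ← p + [c·p·(1−p) − e·p]·Δt with Δt = 2.
  1  |  dp/dt·Δt = -0.409466  |  p_1 = 0.399534
  2  |  dp/dt·Δt = +0.171106  |  p_2 = 0.570640
  3  |  dp/dt·Δt = +0.021570  |  p_3 = 0.592210
  4  |  dp/dt·Δt = -0.006765  |  p_4 = 0.585445
  5  |  dp/dt·Δt = +0.002350  |  p_5 = 0.587795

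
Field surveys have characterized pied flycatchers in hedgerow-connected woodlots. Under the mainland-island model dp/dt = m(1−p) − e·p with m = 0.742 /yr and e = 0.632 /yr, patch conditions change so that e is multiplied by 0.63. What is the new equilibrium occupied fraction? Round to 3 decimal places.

0.651

Before: p* = 0.742/(0.742+0.632) = 0.5400.
After: m = 0.742, e = 0.39816; p* = 0.742/1.1402 = 0.6508.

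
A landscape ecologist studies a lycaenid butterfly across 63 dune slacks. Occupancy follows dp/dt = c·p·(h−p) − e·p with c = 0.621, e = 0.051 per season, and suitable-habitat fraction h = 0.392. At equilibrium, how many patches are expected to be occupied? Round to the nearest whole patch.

p* = h − e/c = 0.392 − 0.0821 = 0.3099.
Expected occupied patches = N × p* = 63 × 0.3099 = 19.52 ≈ 20.

20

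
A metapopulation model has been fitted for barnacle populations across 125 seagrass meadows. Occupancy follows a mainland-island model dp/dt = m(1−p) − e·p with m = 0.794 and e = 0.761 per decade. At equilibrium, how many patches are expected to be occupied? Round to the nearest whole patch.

64

p* = m/(m+e) = 0.794/1.5550 = 0.5106.
Expected occupied patches = N × p* = 125 × 0.5106 = 63.83 ≈ 64.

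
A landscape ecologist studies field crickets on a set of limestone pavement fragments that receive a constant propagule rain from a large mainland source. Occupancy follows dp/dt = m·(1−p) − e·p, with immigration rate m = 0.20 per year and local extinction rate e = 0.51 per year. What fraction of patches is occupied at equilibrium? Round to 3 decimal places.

At equilibrium the propagule rain into empty patches balances local extinction: m(1−p*) = e·p*.
p* = m/(m+e) = 0.20/(0.20+0.51) = 0.20/0.7100 = 0.2817.

0.282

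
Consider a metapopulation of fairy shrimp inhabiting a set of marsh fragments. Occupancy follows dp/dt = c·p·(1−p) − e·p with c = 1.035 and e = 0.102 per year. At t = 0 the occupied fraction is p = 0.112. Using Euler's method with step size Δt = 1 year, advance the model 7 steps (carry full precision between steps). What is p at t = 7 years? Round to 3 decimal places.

Update rule: p ← p + [c·p·(1−p) − e·p]·Δt with Δt = 1.
step 1: Δp = +0.09151, p = 0.20351
step 2: Δp = +0.14701, p = 0.35052
step 3: Δp = +0.19987, p = 0.55039
step 4: Δp = +0.19998, p = 0.75038
step 5: Δp = +0.11733, p = 0.86771
step 6: Δp = +0.03030, p = 0.89801
step 7: Δp = +0.00320, p = 0.90121

0.901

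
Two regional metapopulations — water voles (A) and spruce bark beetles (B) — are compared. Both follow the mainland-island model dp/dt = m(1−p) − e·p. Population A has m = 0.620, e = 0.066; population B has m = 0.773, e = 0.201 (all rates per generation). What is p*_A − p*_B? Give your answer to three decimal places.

A: p*_A = m/(m+e) = 0.620/0.6860 = 0.9038.
B: p*_B = 0.773/0.9740 = 0.7936.
p*_A − p*_B = 0.9038 − 0.7936 = 0.1102.

0.110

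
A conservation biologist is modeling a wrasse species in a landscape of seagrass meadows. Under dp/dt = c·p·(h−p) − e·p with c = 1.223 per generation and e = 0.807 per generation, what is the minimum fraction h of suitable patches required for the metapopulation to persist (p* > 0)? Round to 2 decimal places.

p* = h − e/c is positive only when h > e/c.
h_min = e/c = 0.807/1.223 = 0.6599.

0.66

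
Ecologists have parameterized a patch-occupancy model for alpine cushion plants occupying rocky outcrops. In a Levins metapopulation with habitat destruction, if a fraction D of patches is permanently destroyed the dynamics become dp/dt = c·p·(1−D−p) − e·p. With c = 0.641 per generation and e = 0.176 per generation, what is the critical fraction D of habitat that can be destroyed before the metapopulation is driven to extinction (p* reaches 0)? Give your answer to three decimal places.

0.725

The nontrivial equilibrium is p* = (1−D) − e/c; extinction occurs when this hits zero.
So D_crit = 1 − e/c = 1 − 0.176/0.641 = 1 − 0.2746 = 0.7254.
Note this equals the original equilibrium occupancy — the Levins extinction-debt result.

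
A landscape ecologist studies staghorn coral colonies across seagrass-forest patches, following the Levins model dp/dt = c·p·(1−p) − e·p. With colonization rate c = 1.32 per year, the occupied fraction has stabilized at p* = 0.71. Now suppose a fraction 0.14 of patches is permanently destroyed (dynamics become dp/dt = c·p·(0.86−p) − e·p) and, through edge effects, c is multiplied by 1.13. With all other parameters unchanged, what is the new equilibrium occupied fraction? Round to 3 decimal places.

0.603

Balance c(1−p*) = e gives e = 1.32×(1 − 0.71000) = 0.38280.
New p* = 0.86 − e/c = 0.86 − 0.38280/1.49160 = 0.60336.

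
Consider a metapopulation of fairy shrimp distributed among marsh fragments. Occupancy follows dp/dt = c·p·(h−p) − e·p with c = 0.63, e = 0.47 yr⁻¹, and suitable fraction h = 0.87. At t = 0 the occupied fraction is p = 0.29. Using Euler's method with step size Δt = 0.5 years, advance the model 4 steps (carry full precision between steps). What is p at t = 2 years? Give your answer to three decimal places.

0.240

Update rule: p ← p + [c·p·(h−p) − e·p]·Δt with Δt = 0.5.
p: 0.29000 → 0.27483  (Δp = -0.01517)
p: 0.27483 → 0.26177  (Δp = -0.01306)
p: 0.26177 → 0.25041  (Δp = -0.01136)
p: 0.25041 → 0.24044  (Δp = -0.00997)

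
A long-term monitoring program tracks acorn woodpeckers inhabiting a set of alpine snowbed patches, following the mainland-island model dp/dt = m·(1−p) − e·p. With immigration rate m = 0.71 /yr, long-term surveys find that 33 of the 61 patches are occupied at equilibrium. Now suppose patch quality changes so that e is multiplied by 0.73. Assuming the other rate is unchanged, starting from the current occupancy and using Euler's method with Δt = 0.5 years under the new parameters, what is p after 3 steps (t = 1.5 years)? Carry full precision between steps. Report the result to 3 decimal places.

0.612

Observed p* = 33/61 = 0.54098.
Balance m(1−p*) = e·p* gives e = m(1−p*)/p* = 0.71×0.45902/0.54098 = 0.60242.
Starting from p₀ = 0.54098; update p ← p + (dp/dt)·Δt with the new parameters.
p: 0.54098 → 0.58498  (Δp = +0.04400)
p: 0.58498 → 0.60368  (Δp = +0.01870)
p: 0.60368 → 0.61164  (Δp = +0.00795)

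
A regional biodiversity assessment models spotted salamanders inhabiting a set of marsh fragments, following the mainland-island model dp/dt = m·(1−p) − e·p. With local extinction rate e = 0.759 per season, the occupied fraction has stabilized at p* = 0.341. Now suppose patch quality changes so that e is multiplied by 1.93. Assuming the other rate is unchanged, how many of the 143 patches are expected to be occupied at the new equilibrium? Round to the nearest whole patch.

30

Balance m(1−p*) = e·p* gives m = e·p*/(1−p*) = 0.759×0.34100/0.65900 = 0.39275.
New p* = m/(m+e) = 0.39275/(0.39275+1.46487) = 0.21143.
Expected occupied = 143 × 0.21143 = 30.23 ≈ 30.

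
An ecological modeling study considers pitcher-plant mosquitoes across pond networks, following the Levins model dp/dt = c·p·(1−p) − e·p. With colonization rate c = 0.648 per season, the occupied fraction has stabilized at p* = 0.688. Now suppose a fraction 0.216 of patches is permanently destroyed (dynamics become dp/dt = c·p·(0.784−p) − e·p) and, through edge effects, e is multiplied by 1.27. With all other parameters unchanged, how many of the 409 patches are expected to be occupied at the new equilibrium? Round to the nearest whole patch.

159

Balance c(1−p*) = e gives e = 0.648×(1 − 0.68800) = 0.20218.
New p* = 0.784 − e/c = 0.784 − 0.25677/0.64800 = 0.38775.
Expected occupied = 409 × 0.38775 = 158.59 ≈ 159.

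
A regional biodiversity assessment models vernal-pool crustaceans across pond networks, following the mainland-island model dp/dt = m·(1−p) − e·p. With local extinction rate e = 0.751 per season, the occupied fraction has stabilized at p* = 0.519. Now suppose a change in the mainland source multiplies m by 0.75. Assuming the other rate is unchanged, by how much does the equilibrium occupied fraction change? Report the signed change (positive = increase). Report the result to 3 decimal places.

Balance m(1−p*) = e·p* gives m = e·p*/(1−p*) = 0.751×0.51900/0.48100 = 0.81033.
New p* = m/(m+e) = 0.60775/(0.60775+0.75100) = 0.44729.
Δp* = 0.44729 − 0.51900 = -0.07171.

-0.072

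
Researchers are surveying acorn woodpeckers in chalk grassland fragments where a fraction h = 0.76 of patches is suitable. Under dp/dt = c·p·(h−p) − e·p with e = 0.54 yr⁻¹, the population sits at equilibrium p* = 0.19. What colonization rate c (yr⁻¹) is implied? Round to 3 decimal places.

At equilibrium c(h−p*) = e, so c = e/(h−p*).
c = 0.54/(0.76 − 0.19) = 0.54/0.5700 = 0.9474.

0.947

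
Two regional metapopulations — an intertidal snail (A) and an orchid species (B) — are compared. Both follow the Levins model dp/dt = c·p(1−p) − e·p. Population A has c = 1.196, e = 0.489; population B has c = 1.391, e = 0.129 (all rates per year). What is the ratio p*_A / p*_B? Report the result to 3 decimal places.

0.652

A: p*_A = 1 − 0.489/1.196 = 0.5911.
B: p*_B = 1 − 0.129/1.391 = 0.9073.
p*_A / p*_B = 0.5911/0.9073 = 0.6516.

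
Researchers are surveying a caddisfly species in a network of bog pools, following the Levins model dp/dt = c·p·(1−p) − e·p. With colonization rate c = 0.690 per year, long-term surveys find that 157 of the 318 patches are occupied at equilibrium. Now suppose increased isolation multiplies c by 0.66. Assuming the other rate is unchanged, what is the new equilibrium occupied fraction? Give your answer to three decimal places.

0.233

Observed p* = 157/318 = 0.49371.
Balance c(1−p*) = e gives e = 0.690×(1 − 0.49371) = 0.34934.
New p* = 1 − e/c = 1 − 0.34934/0.45540 = 0.23289.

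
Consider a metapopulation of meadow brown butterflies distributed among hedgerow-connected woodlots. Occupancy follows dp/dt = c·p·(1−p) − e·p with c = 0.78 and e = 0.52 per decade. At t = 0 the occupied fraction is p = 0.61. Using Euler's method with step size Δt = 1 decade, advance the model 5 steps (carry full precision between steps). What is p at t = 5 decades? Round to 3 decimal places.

0.363

Update rule: p ← p + [c·p·(1−p) − e·p]·Δt with Δt = 1.
step 1: Δp = -0.13164, p = 0.47836
step 2: Δp = -0.05411, p = 0.42425
step 3: Δp = -0.03009, p = 0.39416
step 4: Δp = -0.01870, p = 0.37546
step 5: Δp = -0.01234, p = 0.36312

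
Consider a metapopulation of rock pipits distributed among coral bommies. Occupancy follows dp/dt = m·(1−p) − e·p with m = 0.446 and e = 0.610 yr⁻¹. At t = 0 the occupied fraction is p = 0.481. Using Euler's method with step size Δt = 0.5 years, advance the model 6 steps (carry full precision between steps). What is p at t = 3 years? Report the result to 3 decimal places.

Update rule: p ← p + [m·(1−p) − e·p]·Δt with Δt = 0.5.
  1  |  dp/dt·Δt = -0.030968  |  p_1 = 0.450032
  2  |  dp/dt·Δt = -0.014617  |  p_2 = 0.435415
  3  |  dp/dt·Δt = -0.006899  |  p_3 = 0.428516
  4  |  dp/dt·Δt = -0.003256  |  p_4 = 0.425260
  5  |  dp/dt·Δt = -0.001537  |  p_5 = 0.423722
  6  |  dp/dt·Δt = -0.000725  |  p_6 = 0.422997

0.423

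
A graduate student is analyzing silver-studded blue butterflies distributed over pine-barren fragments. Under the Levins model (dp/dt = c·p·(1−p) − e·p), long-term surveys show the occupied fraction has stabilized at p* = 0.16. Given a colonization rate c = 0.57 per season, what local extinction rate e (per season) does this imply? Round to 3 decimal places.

0.479

At equilibrium c(1−p*) = e.
e = 0.57 × (1 − 0.16) = 0.57 × 0.8400 = 0.4788.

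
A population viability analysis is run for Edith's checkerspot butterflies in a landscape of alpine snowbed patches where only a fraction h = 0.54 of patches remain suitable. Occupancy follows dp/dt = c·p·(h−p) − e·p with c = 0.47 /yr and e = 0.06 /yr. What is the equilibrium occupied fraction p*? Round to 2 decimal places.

0.41

Setting dp/dt = 0 and dividing by p* gives c·(h−p*) = e.
So p* = h − e/c = 0.54 − 0.06/0.47 = 0.54 − 0.1277 = 0.4123.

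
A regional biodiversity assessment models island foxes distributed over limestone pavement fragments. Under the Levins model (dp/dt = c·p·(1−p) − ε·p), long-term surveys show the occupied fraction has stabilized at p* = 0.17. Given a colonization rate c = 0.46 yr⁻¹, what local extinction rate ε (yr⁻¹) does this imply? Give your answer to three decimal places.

At equilibrium c(1−p*) = ε.
ε = 0.46 × (1 − 0.17) = 0.46 × 0.8300 = 0.3818.

0.382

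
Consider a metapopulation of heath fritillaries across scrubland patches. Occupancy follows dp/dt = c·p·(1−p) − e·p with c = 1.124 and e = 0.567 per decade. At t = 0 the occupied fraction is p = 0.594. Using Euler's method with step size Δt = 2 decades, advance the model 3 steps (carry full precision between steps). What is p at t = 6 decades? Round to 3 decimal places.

Update rule: p ← p + [c·p·(1−p) − e·p]·Δt with Δt = 2.
  1  |  dp/dt·Δt = -0.131459  |  p_1 = 0.462541
  2  |  dp/dt·Δt = +0.034324  |  p_2 = 0.496865
  3  |  dp/dt·Δt = -0.001467  |  p_3 = 0.495398

0.495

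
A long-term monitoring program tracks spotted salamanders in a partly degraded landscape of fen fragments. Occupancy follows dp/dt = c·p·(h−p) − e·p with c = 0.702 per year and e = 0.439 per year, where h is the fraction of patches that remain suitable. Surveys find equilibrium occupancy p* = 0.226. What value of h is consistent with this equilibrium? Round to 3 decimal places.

0.851

At equilibrium c(h−p*) = e, so h = p* + e/c.
h = 0.226 + 0.439/0.702 = 0.226 + 0.6254 = 0.8514.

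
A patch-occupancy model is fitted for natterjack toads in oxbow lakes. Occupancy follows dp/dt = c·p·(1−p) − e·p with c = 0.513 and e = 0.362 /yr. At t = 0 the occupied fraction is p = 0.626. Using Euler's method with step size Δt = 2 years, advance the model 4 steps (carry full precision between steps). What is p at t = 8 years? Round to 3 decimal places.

Update rule: p ← p + [c·p·(1−p) − e·p]·Δt with Δt = 2.
t = 2: p = 0.62600 + (-0.21301) = 0.41299
t = 4: p = 0.41299 + (-0.05027) = 0.36272
t = 6: p = 0.36272 + (-0.02544) = 0.33727
t = 8: p = 0.33727 + (-0.01485) = 0.32242

0.322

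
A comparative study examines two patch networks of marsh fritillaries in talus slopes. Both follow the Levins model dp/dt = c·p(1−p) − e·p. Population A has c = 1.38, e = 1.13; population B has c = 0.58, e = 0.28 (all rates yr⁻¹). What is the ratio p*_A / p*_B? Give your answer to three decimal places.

0.350

A: p*_A = 1 − 1.13/1.38 = 0.1812.
B: p*_B = 1 − 0.28/0.58 = 0.5172.
p*_A / p*_B = 0.1812/0.5172 = 0.3502.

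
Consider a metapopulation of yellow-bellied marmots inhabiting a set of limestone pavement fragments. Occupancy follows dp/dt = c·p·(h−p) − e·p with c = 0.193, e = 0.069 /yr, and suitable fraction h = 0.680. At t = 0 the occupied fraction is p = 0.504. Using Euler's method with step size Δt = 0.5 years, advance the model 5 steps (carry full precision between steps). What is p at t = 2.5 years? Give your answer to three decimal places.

Update rule: p ← p + [c·p·(h−p) − e·p]·Δt with Δt = 0.5.
  1  |  dp/dt·Δt = -0.008828  |  p_1 = 0.495172
  2  |  dp/dt·Δt = -0.008252  |  p_2 = 0.486920
  3  |  dp/dt·Δt = -0.007726  |  p_3 = 0.479194
  4  |  dp/dt·Δt = -0.007246  |  p_4 = 0.471948
  5  |  dp/dt·Δt = -0.006807  |  p_5 = 0.465141

0.465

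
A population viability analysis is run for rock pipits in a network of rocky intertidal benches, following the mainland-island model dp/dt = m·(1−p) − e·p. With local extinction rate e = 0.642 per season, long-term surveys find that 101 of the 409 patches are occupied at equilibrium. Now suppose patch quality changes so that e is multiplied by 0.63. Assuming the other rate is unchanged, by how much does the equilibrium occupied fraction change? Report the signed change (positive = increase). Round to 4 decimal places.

0.0954

Observed p* = 101/409 = 0.24694.
Balance m(1−p*) = e·p* gives m = e·p*/(1−p*) = 0.642×0.24694/0.75306 = 0.21052.
New p* = m/(m+e) = 0.21052/(0.21052+0.40446) = 0.34232.
Δp* = 0.34232 − 0.24694 = +0.09538.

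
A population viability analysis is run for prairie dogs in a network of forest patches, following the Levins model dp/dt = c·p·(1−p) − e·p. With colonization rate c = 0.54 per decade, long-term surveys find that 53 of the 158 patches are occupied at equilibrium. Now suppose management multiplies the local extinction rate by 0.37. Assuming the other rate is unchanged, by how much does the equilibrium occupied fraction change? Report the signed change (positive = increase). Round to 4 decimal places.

0.4187

Observed p* = 53/158 = 0.33544.
Balance c(1−p*) = e gives e = 0.54×(1 − 0.33544) = 0.35886.
New p* = 1 − e/c = 1 − 0.13278/0.54000 = 0.75411.
Δp* = 0.75411 − 0.33544 = +0.41867.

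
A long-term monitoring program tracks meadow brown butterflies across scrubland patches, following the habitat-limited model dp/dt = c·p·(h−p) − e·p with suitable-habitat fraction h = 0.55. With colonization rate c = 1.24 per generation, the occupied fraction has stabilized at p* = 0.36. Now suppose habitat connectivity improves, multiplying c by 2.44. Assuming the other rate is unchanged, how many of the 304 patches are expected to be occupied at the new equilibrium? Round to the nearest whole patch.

144

Balance c(h−p*) = e gives e = 1.24×(0.55 − 0.36000) = 0.23560.
New p* = 0.55 − e/c = 0.55 − 0.23560/3.02560 = 0.47213.
Expected occupied = 304 × 0.47213 = 143.53 ≈ 144.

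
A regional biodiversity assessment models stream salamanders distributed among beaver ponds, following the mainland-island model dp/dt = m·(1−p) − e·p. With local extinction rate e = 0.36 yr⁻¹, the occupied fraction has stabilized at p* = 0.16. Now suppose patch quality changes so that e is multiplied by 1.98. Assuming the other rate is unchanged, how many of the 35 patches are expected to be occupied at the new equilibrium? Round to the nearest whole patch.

Balance m(1−p*) = e·p* gives m = e·p*/(1−p*) = 0.36×0.16000/0.84000 = 0.06857.
New p* = m/(m+e) = 0.06857/(0.06857+0.71280) = 0.08776.
Expected occupied = 35 × 0.08776 = 3.07 ≈ 3.

3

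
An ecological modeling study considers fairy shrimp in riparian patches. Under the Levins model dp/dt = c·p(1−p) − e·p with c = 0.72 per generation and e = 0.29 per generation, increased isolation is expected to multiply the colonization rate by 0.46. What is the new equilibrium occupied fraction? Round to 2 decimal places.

0.12

Before: p* = 1 − 0.29/0.72 = 0.5972.
After the change, c = 0.3312, e = 0.29, so p* = 1 − 0.29/0.3312 = 0.1244.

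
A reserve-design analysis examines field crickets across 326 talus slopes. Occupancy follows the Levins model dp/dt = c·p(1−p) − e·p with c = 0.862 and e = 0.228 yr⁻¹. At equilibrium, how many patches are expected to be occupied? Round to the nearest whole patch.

p* = 1 − e/c = 1 − 0.228/0.862 = 0.7355.
Expected occupied patches = N × p* = 326 × 0.7355 = 239.77 ≈ 240.

240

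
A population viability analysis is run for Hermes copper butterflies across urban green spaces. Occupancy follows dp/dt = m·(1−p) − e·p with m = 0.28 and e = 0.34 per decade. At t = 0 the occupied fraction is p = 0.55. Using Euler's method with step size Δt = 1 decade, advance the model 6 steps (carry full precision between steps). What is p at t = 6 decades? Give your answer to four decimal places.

0.4519

Update rule: p ← p + [m·(1−p) − e·p]·Δt with Δt = 1.
t = 1: p = 0.55000 + (-0.06100) = 0.48900
t = 2: p = 0.48900 + (-0.02318) = 0.46582
t = 3: p = 0.46582 + (-0.00881) = 0.45701
t = 4: p = 0.45701 + (-0.00335) = 0.45366
t = 5: p = 0.45366 + (-0.00127) = 0.45239
t = 6: p = 0.45239 + (-0.00048) = 0.45191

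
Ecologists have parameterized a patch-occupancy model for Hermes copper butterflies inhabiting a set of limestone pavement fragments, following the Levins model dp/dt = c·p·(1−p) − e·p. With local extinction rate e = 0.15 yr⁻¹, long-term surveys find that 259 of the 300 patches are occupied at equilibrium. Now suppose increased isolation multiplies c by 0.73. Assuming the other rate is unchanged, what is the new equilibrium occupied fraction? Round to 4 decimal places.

Observed p* = 259/300 = 0.86333.
Balance c(1−p*) = e gives c = e/(1 − 0.86333) = 0.15/0.13667 = 1.09753.
New p* = 1 − e/c = 1 − 0.15000/0.80120 = 0.81278.

0.8128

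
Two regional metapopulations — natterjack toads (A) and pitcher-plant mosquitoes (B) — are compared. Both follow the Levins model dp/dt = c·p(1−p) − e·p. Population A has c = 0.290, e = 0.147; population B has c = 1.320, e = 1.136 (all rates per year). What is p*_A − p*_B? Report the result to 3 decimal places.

A: p*_A = 1 − 0.147/0.290 = 0.4931.
B: p*_B = 1 − 1.136/1.320 = 0.1394.
p*_A − p*_B = 0.4931 − 0.1394 = 0.3537.

0.354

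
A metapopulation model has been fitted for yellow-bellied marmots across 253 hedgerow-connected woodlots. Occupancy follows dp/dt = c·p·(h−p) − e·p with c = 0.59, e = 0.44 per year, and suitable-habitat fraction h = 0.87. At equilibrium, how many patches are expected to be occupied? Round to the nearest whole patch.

31

p* = h − e/c = 0.87 − 0.7458 = 0.1242.
Expected occupied patches = N × p* = 253 × 0.1242 = 31.43 ≈ 31.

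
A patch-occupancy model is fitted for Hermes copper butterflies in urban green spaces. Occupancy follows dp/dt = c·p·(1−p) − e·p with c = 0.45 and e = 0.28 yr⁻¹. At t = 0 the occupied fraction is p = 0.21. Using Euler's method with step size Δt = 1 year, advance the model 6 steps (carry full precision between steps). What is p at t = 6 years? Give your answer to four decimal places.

Update rule: p ← p + [c·p·(1−p) − e·p]·Δt with Δt = 1.
t = 1: p = 0.21000 + (+0.01585) = 0.22585
t = 2: p = 0.22585 + (+0.01544) = 0.24130
t = 3: p = 0.24130 + (+0.01482) = 0.25612
t = 4: p = 0.25612 + (+0.01402) = 0.27014
t = 5: p = 0.27014 + (+0.01308) = 0.28322
t = 6: p = 0.28322 + (+0.01205) = 0.29527

0.2953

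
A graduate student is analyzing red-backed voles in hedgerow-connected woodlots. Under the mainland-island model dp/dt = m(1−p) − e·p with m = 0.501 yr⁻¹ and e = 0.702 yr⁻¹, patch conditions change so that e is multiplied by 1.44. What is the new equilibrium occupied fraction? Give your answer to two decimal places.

Before: p* = 0.501/(0.501+0.702) = 0.4165.
After: m = 0.501, e = 1.01088; p* = 0.501/1.5119 = 0.3314.

0.33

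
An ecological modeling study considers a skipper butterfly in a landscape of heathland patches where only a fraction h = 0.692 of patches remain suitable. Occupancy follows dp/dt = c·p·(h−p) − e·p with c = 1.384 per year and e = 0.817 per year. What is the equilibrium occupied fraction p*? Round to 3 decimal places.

0.102

Setting dp/dt = 0 and dividing by p* gives c·(h−p*) = e.
So p* = h − e/c = 0.692 − 0.817/1.384 = 0.692 − 0.5903 = 0.1017.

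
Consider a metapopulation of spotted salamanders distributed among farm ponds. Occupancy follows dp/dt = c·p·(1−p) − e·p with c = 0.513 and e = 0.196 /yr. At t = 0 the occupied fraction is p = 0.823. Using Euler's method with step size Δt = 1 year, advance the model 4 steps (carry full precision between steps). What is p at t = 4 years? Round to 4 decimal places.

Update rule: p ← p + [c·p·(1−p) − e·p]·Δt with Δt = 1.
step 1: Δp = -0.08658, p = 0.73642
step 2: Δp = -0.04476, p = 0.69166
step 3: Δp = -0.02616, p = 0.66550
step 4: Δp = -0.01624, p = 0.64926

0.6493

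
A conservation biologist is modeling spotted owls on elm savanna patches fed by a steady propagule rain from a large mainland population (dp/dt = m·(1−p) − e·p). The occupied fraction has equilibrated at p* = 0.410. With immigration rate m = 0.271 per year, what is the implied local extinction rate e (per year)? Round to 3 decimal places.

At equilibrium m(1−p*) = e·p*, so e = m(1−p*)/p*.
e = 0.271 × 0.5900 / 0.410 = 0.3900.

0.390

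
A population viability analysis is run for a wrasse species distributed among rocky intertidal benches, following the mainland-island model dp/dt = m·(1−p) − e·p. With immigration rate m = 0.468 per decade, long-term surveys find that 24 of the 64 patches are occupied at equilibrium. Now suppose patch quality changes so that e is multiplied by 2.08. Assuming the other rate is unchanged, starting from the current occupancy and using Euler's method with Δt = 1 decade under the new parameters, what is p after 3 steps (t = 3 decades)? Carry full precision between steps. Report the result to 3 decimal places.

0.028

Observed p* = 24/64 = 0.37500.
Balance m(1−p*) = e·p* gives e = m(1−p*)/p* = 0.468×0.62500/0.37500 = 0.78000.
Starting from p₀ = 0.37500; update p ← p + (dp/dt)·Δt with the new parameters.
step 1: Δp = -0.31590, p = 0.05910
step 2: Δp = +0.34446, p = 0.40356
step 3: Δp = -0.37560, p = 0.02796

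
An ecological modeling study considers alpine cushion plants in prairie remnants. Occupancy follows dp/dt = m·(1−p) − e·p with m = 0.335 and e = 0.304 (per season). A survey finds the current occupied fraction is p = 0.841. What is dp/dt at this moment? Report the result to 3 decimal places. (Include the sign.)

Colonization term: m·(1−p) = 0.335×0.1590 = 0.05327.
Extinction term: e·p = 0.25566.
dp/dt = 0.05327 − 0.25566 = -0.20240.

-0.202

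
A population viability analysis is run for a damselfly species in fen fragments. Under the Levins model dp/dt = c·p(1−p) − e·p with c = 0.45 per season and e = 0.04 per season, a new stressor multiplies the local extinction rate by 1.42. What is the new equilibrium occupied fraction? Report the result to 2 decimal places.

0.87

Before: p* = 1 − 0.04/0.45 = 0.9111.
After the change, c = 0.45, e = 0.0568, so p* = 1 − 0.0568/0.45 = 0.8738.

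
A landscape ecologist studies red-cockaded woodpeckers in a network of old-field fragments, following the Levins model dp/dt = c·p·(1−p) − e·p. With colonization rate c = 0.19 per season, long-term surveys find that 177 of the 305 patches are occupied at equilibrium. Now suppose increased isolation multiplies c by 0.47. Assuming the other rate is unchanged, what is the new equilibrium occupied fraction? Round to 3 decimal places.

0.107

Observed p* = 177/305 = 0.58033.
Balance c(1−p*) = e gives e = 0.19×(1 − 0.58033) = 0.07974.
New p* = 1 − e/c = 1 − 0.07974/0.08930 = 0.10705.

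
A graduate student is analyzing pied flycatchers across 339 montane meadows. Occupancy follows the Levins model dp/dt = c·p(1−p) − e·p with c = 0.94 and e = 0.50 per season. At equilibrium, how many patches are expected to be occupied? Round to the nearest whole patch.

159

p* = 1 − e/c = 1 − 0.50/0.94 = 0.4681.
Expected occupied patches = N × p* = 339 × 0.4681 = 158.68 ≈ 159.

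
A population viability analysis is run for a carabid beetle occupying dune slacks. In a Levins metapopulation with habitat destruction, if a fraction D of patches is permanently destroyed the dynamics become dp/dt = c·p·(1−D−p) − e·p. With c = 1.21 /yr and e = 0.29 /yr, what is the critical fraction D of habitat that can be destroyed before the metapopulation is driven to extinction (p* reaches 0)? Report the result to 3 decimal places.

The nontrivial equilibrium is p* = (1−D) − e/c; extinction occurs when this hits zero.
So D_crit = 1 − e/c = 1 − 0.29/1.21 = 1 − 0.2397 = 0.7603.
Note this equals the original equilibrium occupancy — the Levins extinction-debt result.

0.760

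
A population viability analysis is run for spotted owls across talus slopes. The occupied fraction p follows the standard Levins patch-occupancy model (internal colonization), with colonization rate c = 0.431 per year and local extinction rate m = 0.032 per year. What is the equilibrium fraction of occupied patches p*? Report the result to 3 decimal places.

Setting dp/dt = 0 and dividing through by p* gives c·(1−p*) = m.
So p* = 1 − m/c = 1 − 0.032/0.431 = 1 − 0.0742 = 0.9258.

0.926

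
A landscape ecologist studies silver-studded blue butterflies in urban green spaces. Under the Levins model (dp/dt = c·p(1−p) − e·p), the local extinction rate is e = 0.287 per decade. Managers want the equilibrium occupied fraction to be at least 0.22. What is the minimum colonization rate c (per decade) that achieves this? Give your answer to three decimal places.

0.368

p* = 1 − e/c ≥ 0.22 requires e/c ≤ 0.7800, i.e. c ≥ e/0.7800.
c_min = 0.287/0.7800 = 0.3679.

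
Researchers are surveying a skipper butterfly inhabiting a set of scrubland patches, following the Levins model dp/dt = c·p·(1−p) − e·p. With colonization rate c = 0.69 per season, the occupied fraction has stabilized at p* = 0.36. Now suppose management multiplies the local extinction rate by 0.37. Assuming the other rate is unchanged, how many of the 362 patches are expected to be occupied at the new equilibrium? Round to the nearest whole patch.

Balance c(1−p*) = e gives e = 0.69×(1 − 0.36000) = 0.44160.
New p* = 1 − e/c = 1 − 0.16339/0.69000 = 0.76320.
Expected occupied = 362 × 0.76320 = 276.28 ≈ 276.

276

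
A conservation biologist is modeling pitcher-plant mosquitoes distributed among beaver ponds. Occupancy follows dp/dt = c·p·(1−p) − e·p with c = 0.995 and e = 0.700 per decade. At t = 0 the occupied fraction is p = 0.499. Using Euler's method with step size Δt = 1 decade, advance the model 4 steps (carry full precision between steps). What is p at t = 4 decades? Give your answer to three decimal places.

0.323

Update rule: p ← p + [c·p·(1−p) − e·p]·Δt with Δt = 1.
step 1: Δp = -0.10055, p = 0.39845
step 2: Δp = -0.04043, p = 0.35802
step 3: Δp = -0.02192, p = 0.33610
step 4: Δp = -0.01325, p = 0.32285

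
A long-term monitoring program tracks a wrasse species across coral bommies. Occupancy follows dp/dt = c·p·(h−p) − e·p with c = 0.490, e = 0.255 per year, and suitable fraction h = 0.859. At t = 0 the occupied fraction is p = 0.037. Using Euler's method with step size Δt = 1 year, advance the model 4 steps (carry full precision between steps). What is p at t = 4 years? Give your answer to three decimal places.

Update rule: p ← p + [c·p·(h−p) − e·p]·Δt with Δt = 1.
p: 0.03700 → 0.04247  (Δp = +0.00547)
p: 0.04247 → 0.04863  (Δp = +0.00616)
p: 0.04863 → 0.05554  (Δp = +0.00691)
p: 0.05554 → 0.06324  (Δp = +0.00770)

0.063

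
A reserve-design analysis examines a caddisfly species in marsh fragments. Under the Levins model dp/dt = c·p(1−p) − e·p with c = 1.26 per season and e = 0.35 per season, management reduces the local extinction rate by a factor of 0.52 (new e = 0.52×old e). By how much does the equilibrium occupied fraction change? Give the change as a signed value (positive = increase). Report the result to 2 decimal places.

Before: p* = 1 − 0.35/1.26 = 0.7222.
After the change, c = 1.26, e = 0.182, so p* = 1 − 0.182/1.26 = 0.8556.
Δp* = 0.8556 − 0.7222 = +0.1333.

0.13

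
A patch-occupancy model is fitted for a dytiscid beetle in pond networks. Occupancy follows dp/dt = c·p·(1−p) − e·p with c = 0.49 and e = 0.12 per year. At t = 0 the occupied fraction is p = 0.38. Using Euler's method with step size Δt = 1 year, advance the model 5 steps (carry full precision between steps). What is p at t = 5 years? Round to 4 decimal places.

Update rule: p ← p + [c·p·(1−p) − e·p]·Δt with Δt = 1.
step 1: Δp = +0.06984, p = 0.44984
step 2: Δp = +0.06729, p = 0.51713
step 3: Δp = +0.06030, p = 0.57743
step 4: Δp = +0.05027, p = 0.62770
step 5: Δp = +0.03919, p = 0.66689

0.6669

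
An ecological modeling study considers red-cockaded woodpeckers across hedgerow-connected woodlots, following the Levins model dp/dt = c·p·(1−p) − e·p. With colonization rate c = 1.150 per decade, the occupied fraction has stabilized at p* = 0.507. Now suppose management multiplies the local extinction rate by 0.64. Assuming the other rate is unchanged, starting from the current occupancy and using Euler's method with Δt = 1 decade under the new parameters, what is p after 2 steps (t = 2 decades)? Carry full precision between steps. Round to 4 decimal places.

0.6624

Balance c(1−p*) = e gives e = 1.150×(1 − 0.50700) = 0.56695.
Starting from p₀ = 0.50700; update p ← p + (dp/dt)·Δt with the new parameters.
p: 0.50700 → 0.61048  (Δp = +0.10348)
p: 0.61048 → 0.66243  (Δp = +0.05195)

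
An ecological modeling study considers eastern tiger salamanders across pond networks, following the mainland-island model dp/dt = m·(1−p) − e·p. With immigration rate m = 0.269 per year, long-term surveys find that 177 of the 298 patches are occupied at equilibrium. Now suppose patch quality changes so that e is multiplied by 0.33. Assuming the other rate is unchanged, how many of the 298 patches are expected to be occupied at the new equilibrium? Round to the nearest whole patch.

243

Observed p* = 177/298 = 0.59396.
Balance m(1−p*) = e·p* gives e = m(1−p*)/p* = 0.269×0.40604/0.59396 = 0.18389.
New p* = m/(m+e) = 0.26900/(0.26900+0.06068) = 0.81594.
Expected occupied = 298 × 0.81594 = 243.15 ≈ 243.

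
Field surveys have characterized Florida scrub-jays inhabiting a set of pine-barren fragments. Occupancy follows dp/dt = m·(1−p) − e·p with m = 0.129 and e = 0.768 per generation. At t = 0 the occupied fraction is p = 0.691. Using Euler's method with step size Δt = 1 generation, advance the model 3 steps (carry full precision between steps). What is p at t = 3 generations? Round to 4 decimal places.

0.1444

Update rule: p ← p + [m·(1−p) − e·p]·Δt with Δt = 1.
t = 1: p = 0.69100 + (-0.49083) = 0.20017
t = 2: p = 0.20017 + (-0.05056) = 0.14962
t = 3: p = 0.14962 + (-0.00521) = 0.14441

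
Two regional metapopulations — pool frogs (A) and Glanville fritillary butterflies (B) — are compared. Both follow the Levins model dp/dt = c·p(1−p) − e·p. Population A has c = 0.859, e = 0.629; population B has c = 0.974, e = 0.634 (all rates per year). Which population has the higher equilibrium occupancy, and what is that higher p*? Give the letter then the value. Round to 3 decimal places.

A: p*_A = 1 − 0.629/0.859 = 0.2678.
B: p*_B = 1 − 0.634/0.974 = 0.3491.
B is higher at 0.3491.

B, 0.349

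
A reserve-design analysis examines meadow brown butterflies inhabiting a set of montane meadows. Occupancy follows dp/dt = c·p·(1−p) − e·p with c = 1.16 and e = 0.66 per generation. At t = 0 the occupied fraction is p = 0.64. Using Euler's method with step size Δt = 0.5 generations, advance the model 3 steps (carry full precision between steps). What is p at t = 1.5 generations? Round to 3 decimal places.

0.493

Update rule: p ← p + [c·p·(1−p) − e·p]·Δt with Δt = 0.5.
step 1: Δp = -0.07757, p = 0.56243
step 2: Δp = -0.04286, p = 0.51957
step 3: Δp = -0.02668, p = 0.49289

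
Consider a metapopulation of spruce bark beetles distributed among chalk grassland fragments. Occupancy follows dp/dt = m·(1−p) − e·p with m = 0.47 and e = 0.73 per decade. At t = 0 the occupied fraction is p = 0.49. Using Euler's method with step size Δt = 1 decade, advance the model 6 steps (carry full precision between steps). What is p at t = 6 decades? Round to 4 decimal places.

0.3917

Update rule: p ← p + [m·(1−p) − e·p]·Δt with Δt = 1.
t = 1: p = 0.49000 + (-0.11800) = 0.37200
t = 2: p = 0.37200 + (+0.02360) = 0.39560
t = 3: p = 0.39560 + (-0.00472) = 0.39088
t = 4: p = 0.39088 + (+0.00094) = 0.39182
t = 5: p = 0.39182 + (-0.00019) = 0.39164
t = 6: p = 0.39164 + (+0.00004) = 0.39167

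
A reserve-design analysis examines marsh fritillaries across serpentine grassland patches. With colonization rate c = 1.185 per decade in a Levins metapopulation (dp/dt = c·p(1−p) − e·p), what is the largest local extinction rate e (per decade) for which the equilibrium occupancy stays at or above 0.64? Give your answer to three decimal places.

0.427

1 − e/c ≥ 0.64 ⇒ e ≤ c(1 − 0.64) = 1.185 × 0.3600.
e_max = 0.4266.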